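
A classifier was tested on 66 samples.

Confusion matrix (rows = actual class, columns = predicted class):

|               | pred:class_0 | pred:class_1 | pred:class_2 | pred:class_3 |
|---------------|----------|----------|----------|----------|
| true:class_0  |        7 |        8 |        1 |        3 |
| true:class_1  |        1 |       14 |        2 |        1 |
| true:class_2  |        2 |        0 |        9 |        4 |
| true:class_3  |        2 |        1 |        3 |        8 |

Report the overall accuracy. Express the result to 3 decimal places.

0.576

Accuracy = trace / total = (7+14+9+8=38) / 66 = 38/66 = 0.576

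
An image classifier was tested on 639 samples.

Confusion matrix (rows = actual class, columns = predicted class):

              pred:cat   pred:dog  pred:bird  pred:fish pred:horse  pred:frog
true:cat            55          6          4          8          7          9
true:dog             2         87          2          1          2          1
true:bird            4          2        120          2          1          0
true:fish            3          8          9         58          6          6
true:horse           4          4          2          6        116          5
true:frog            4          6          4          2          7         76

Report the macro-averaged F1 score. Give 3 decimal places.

Per-class F1 score (2·TP/(2·TP+FP+FN)):
  cat: TP=55, FP=2+4+3+4+4=17, FN=6+4+8+7+9=34 → 110/161 = 0.6832
  dog: TP=87, FP=6+2+8+4+6=26, FN=2+2+1+2+1=8 → 174/208 = 0.8365
  bird: TP=120, FP=4+2+9+2+4=21, FN=4+2+2+1+0=9 → 240/270 = 0.8889
  fish: TP=58, FP=8+1+2+6+2=19, FN=3+8+9+6+6=32 → 116/167 = 0.6946
  horse: TP=116, FP=7+2+1+6+7=23, FN=4+4+2+6+5=21 → 232/276 = 0.8406
  frog: TP=76, FP=9+1+0+6+5=21, FN=4+6+4+2+7=23 → 152/196 = 0.7755
Macro-F1 score = mean = (0.6832 + 0.8365 + 0.8889 + 0.6946 + 0.8406 + 0.7755) / 6 = 0.787

0.787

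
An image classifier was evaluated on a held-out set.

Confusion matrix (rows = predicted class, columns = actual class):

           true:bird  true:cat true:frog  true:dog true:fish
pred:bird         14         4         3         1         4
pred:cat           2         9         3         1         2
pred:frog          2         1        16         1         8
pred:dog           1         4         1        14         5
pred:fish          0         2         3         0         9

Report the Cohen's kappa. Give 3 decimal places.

0.457

Observed agreement pₒ = trace/N = 62/110 = 0.5636
Expected agreement pₑ = Σ (rowᵢ·colᵢ)/N² = (19·26 + 20·17 + 26·28 + 17·25 + 28·14)/110² = 0.1966
κ = (pₒ − pₑ)/(1 − pₑ) = (0.5636 − 0.1966)/(1 − 0.1966) = 0.457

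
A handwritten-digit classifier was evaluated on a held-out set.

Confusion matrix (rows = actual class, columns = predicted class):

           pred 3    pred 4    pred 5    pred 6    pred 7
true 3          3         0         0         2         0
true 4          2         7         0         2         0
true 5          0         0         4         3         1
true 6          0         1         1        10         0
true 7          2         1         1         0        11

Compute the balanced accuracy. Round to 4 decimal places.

0.6606

Balanced accuracy = mean of per-class recall.
  3: recall = 3/5 = 0.60000
  4: recall = 7/11 = 0.63636
  5: recall = 4/8 = 0.50000
  6: recall = 10/12 = 0.83333
  7: recall = 11/15 = 0.73333
Mean = (0.60000 + 0.63636 + 0.50000 + 0.83333 + 0.73333) / 5 = 0.6606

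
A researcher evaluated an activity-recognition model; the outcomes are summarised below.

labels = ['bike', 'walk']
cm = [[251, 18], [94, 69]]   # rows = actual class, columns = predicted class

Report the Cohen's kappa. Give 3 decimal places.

Observed agreement pₒ = trace/N = 320/432 = 0.7407
Expected agreement pₑ = Σ (rowᵢ·colᵢ)/N² = (269·345 + 163·87)/432² = 0.5733
κ = (pₒ − pₑ)/(1 − pₑ) = (0.7407 − 0.5733)/(1 − 0.5733) = 0.392

0.392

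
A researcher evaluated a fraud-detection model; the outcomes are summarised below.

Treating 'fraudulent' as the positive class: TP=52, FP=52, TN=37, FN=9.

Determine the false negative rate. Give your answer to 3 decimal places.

0.148

FNR = FN/(FN+TP) = 9/(9+52) = 0.148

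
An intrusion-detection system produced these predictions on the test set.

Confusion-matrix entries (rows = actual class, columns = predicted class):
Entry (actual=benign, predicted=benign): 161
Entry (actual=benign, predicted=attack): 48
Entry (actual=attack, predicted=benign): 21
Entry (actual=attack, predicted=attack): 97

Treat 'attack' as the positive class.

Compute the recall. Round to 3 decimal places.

0.822

Recall = TP/(TP+FN) = 97/(97+21) = 97/118 = 0.822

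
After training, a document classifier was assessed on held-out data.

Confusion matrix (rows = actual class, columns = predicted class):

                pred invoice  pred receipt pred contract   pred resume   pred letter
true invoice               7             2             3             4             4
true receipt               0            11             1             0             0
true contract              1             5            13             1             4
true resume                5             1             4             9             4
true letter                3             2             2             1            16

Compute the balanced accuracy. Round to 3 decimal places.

0.573

Balanced accuracy = mean of per-class recall.
  invoice: recall = 7/20 = 0.3500
  receipt: recall = 11/12 = 0.9167
  contract: recall = 13/24 = 0.5417
  resume: recall = 9/23 = 0.3913
  letter: recall = 16/24 = 0.6667
Mean = (0.3500 + 0.9167 + 0.5417 + 0.3913 + 0.6667) / 5 = 0.573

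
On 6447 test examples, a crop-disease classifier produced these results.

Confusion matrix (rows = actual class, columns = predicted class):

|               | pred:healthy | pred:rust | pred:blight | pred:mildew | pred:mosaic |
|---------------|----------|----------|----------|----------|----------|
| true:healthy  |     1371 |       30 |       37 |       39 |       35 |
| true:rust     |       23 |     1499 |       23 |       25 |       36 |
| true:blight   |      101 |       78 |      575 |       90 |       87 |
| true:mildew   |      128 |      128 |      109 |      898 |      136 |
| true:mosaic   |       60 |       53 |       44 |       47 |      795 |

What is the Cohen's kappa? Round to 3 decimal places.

Observed agreement pₒ = trace/N = 5138/6447 = 0.7970
Expected agreement pₑ = Σ (rowᵢ·colᵢ)/N² = (1512·1683 + 1606·1788 + 931·788 + 1399·1099 + 999·1089)/6447² = 0.2111
κ = (pₒ − pₑ)/(1 − pₑ) = (0.7970 − 0.2111)/(1 − 0.2111) = 0.743

0.743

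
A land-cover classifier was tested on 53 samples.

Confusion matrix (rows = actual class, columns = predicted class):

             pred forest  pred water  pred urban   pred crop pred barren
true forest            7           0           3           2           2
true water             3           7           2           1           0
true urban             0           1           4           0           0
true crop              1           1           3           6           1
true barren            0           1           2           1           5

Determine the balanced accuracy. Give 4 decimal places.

Balanced accuracy = mean of per-class recall.
  forest: recall = 7/14 = 0.50000
  water: recall = 7/13 = 0.53846
  urban: recall = 4/5 = 0.80000
  crop: recall = 6/12 = 0.50000
  barren: recall = 5/9 = 0.55556
Mean = (0.50000 + 0.53846 + 0.80000 + 0.50000 + 0.55556) / 5 = 0.5788

0.5788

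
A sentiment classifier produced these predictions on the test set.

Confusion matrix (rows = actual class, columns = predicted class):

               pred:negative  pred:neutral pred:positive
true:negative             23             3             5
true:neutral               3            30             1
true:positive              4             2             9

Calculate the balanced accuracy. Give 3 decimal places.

Balanced accuracy = mean of per-class recall.
  negative: recall = 23/31 = 0.7419
  neutral: recall = 30/34 = 0.8824
  positive: recall = 9/15 = 0.6000
Mean = (0.7419 + 0.8824 + 0.6000) / 3 = 0.741

0.741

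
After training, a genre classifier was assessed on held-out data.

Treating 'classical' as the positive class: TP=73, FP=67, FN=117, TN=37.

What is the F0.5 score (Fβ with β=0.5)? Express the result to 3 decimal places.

0.487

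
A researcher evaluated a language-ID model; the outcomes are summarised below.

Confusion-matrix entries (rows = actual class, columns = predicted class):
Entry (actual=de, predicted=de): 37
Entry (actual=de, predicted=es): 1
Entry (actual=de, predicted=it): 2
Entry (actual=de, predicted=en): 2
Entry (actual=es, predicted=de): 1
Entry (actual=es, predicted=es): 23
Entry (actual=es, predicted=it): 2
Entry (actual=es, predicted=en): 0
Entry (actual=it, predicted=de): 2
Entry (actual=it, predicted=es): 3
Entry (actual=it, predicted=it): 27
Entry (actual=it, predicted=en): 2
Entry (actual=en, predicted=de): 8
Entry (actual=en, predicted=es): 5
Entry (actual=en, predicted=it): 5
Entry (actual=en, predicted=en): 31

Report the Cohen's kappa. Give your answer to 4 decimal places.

Observed agreement pₒ = trace/N = 118/151 = 0.78146
Expected agreement pₑ = Σ (rowᵢ·colᵢ)/N² = (42·48 + 26·32 + 34·36 + 49·35)/151² = 0.25380
κ = (pₒ − pₑ)/(1 − pₑ) = (0.78146 − 0.25380)/(1 − 0.25380) = 0.7071

0.7071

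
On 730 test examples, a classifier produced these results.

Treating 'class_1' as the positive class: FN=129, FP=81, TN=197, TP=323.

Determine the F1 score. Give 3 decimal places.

0.755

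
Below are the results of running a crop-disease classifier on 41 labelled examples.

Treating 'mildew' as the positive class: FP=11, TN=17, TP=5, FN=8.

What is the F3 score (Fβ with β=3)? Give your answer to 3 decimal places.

0.376

Fβ = (1+β²)·TP / ((1+β²)·TP + β²·FN + FP), with β²=9
= 10·5 / (10·5 + 9·8 + 11) = 0.376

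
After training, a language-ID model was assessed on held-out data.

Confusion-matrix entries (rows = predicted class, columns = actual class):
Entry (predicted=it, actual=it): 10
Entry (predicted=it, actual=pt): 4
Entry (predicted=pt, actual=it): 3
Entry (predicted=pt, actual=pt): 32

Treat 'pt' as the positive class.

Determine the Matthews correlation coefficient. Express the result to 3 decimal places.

MCC = (TP·TN − FP·FN) / √((TP+FP)(TP+FN)(TN+FP)(TN+FN))
Numerator = 32·10 − 3·4 = 308
Denominator = √(35·36·13·14) = √229320 = 478.8737
MCC = 308 / 478.8737 = 0.643

0.643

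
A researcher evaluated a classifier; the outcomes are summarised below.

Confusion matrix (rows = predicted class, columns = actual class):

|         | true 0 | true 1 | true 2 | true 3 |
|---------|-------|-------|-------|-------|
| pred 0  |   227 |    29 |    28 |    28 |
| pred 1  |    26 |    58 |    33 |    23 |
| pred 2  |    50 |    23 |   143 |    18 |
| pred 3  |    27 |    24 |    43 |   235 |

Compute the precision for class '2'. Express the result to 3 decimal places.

0.611

Treat '2' as positive and all other classes as negative.
precision = TP/(TP+FP).
2: TP=143, FP=50+23+18=91 → 143/234 = 0.6111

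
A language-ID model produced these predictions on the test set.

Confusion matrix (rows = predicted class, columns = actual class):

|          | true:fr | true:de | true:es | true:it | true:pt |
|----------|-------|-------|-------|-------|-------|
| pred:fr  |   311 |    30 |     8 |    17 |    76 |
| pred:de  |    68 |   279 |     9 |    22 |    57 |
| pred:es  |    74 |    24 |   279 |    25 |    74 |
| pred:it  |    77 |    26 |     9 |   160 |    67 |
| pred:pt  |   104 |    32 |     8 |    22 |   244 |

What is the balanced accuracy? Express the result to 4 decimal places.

0.6434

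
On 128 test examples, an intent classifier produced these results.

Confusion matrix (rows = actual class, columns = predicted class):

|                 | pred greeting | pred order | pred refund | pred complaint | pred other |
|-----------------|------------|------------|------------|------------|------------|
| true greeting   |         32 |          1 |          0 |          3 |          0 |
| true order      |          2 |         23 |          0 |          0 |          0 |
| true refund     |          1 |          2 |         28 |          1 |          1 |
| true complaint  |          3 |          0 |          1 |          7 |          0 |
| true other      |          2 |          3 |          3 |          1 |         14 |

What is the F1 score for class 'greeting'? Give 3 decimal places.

0.842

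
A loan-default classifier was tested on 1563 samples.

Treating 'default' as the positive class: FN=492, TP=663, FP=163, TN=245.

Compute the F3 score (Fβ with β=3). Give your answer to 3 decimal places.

Fβ = (1+β²)·TP / ((1+β²)·TP + β²·FN + FP), with β²=9
= 10·663 / (10·663 + 9·492 + 163) = 0.591

0.591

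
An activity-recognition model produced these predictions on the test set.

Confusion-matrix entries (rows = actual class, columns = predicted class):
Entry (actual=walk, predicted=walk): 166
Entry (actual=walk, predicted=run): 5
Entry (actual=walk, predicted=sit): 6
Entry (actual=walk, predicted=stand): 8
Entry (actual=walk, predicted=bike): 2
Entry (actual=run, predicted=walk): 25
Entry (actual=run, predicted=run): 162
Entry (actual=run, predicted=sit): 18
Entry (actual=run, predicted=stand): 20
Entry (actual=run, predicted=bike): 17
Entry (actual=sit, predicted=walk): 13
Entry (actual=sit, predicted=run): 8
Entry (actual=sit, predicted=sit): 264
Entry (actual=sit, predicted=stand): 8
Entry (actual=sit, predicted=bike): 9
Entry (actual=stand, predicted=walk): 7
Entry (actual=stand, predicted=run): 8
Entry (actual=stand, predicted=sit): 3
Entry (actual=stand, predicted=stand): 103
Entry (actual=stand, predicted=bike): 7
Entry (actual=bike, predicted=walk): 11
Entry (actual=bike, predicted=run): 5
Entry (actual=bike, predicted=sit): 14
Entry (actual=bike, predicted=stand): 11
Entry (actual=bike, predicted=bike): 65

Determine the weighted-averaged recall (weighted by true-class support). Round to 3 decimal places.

0.788

Per-class recall (TP/(TP+FN)):
  walk: TP=166, FN=5+6+8+2=21 → 166/187 = 0.8877
  run: TP=162, FN=25+18+20+17=80 → 162/242 = 0.6694
  sit: TP=264, FN=13+8+8+9=38 → 264/302 = 0.8742
  stand: TP=103, FN=7+8+3+7=25 → 103/128 = 0.8047
  bike: TP=65, FN=11+5+14+11=41 → 65/106 = 0.6132
Weighted-recall = Σ (supportᵢ/N)·recallᵢ with N=965: (187/965)·0.8877 + (242/965)·0.6694 + (302/965)·0.8742 + (128/965)·0.8047 + (106/965)·0.6132 = 0.788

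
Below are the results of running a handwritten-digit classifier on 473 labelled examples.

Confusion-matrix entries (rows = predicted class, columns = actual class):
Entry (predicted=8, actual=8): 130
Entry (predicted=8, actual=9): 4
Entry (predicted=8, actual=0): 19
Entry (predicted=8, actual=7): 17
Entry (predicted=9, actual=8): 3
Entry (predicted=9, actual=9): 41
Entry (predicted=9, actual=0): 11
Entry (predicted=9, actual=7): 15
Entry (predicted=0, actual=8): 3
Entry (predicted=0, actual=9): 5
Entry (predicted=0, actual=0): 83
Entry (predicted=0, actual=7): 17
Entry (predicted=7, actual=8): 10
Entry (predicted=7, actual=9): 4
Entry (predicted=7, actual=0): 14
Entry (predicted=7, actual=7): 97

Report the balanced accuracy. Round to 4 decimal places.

0.7419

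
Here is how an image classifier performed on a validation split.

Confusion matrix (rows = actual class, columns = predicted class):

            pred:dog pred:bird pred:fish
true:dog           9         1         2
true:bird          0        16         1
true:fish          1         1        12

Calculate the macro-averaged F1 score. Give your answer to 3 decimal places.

Per-class F1 score (2·TP/(2·TP+FP+FN)):
  dog: TP=9, FP=0+1=1, FN=1+2=3 → 18/22 = 0.8182
  bird: TP=16, FP=1+1=2, FN=0+1=1 → 32/35 = 0.9143
  fish: TP=12, FP=2+1=3, FN=1+1=2 → 24/29 = 0.8276
Macro-F1 score = mean = (0.8182 + 0.9143 + 0.8276) / 3 = 0.853

0.853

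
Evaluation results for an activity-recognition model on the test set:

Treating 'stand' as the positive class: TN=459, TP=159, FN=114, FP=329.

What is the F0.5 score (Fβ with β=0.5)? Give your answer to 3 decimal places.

0.357

Fβ = (1+β²)·TP / ((1+β²)·TP + β²·FN + FP), with β²=1/4
= 1.25·159 / (1.25·159 + 0.25·114 + 329) = 0.357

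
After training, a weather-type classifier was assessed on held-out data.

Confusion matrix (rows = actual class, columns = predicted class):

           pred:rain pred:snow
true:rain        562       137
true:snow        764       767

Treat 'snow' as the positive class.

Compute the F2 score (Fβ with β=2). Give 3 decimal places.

0.546

Fβ = (1+β²)·TP / ((1+β²)·TP + β²·FN + FP), with β²=4
= 5·767 / (5·767 + 4·764 + 137) = 0.546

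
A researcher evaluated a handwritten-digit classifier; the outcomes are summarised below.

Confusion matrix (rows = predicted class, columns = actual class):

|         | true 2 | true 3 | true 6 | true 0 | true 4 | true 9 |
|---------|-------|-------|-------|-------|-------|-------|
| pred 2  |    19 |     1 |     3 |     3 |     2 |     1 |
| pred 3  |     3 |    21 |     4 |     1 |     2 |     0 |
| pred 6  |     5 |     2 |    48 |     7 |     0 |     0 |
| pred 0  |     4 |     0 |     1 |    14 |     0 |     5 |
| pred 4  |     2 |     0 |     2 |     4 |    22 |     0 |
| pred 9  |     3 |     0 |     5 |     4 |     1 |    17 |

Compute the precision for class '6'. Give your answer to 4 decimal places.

Take TP from the diagonal, FP from the rest of the '6' prediction marginal, FN from the rest of the '6' actual marginal.
precision = TP/(TP+FP).
6: TP=48, FP=5+2+7+0+0=14 → 48/62 = 0.77419

0.7742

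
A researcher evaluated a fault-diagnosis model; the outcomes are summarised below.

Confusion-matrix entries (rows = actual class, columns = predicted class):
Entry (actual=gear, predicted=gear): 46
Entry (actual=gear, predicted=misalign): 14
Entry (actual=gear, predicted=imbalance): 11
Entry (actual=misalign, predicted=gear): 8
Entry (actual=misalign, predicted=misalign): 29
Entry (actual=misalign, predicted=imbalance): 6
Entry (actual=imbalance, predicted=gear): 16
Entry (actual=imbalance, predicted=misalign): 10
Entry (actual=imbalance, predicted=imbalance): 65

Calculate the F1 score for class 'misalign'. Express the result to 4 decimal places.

One-vs-rest for 'misalign': TP = diagonal; FP = other classes predicted 'misalign'; FN = 'misalign' predicted as other.
F1 score = 2·TP/(2·TP+FP+FN).
misalign: TP=29, FP=14+10=24, FN=8+6=14 → 58/96 = 0.60417

0.6042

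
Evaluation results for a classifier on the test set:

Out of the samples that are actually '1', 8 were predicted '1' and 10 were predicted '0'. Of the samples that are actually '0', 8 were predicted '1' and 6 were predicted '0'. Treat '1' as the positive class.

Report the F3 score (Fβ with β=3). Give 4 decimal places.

0.4494

Fβ = (1+β²)·TP / ((1+β²)·TP + β²·FN + FP), with β²=9
= 10·8 / (10·8 + 9·10 + 8) = 0.4494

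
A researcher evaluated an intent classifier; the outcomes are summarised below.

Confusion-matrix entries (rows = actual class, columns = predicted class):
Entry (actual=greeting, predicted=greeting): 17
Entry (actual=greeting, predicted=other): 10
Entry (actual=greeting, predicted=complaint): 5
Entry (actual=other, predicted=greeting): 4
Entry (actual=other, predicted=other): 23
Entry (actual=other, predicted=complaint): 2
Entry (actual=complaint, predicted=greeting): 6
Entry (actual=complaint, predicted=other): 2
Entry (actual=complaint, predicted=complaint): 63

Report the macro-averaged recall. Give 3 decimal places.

Per-class recall (TP/(TP+FN)):
  greeting: TP=17, FN=10+5=15 → 17/32 = 0.5313
  other: TP=23, FN=4+2=6 → 23/29 = 0.7931
  complaint: TP=63, FN=6+2=8 → 63/71 = 0.8873
Macro-recall = mean = (0.5313 + 0.7931 + 0.8873) / 3 = 0.737

0.737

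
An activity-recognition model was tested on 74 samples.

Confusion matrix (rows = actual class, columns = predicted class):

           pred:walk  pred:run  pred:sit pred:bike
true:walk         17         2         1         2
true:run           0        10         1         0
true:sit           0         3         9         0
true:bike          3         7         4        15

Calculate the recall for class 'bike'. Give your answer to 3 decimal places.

0.517

Treat 'bike' as positive and all other classes as negative.
recall = TP/(TP+FN).
bike: TP=15, FN=3+7+4=14 → 15/29 = 0.5172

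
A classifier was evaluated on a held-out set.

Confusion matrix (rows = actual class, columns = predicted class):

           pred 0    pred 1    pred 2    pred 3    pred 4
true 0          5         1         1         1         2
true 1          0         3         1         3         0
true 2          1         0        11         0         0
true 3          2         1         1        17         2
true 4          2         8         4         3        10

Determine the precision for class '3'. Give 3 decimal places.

One-vs-rest for '3': TP = diagonal; FP = other classes predicted '3'; FN = '3' predicted as other.
precision = TP/(TP+FP).
3: TP=17, FP=1+3+0+3=7 → 17/24 = 0.7083

0.708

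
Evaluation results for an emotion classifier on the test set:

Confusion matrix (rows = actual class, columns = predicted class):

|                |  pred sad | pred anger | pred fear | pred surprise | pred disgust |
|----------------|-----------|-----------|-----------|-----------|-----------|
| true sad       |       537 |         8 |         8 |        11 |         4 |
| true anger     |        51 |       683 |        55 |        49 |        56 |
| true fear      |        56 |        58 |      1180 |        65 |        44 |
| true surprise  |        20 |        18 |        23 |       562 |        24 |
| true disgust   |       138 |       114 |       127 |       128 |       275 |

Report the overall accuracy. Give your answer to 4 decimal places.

0.7538

Accuracy = trace / total = (537+683+1180+562+275=3237) / 4294 = 3237/4294 = 0.7538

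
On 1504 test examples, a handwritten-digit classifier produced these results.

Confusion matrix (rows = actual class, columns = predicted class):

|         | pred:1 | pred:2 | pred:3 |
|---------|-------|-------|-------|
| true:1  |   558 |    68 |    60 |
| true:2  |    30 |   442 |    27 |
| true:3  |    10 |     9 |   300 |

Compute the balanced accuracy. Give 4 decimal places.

Balanced accuracy = mean of per-class recall.
  1: recall = 558/686 = 0.81341
  2: recall = 442/499 = 0.88577
  3: recall = 300/319 = 0.94044
Mean = (0.81341 + 0.88577 + 0.94044) / 3 = 0.8799

0.8799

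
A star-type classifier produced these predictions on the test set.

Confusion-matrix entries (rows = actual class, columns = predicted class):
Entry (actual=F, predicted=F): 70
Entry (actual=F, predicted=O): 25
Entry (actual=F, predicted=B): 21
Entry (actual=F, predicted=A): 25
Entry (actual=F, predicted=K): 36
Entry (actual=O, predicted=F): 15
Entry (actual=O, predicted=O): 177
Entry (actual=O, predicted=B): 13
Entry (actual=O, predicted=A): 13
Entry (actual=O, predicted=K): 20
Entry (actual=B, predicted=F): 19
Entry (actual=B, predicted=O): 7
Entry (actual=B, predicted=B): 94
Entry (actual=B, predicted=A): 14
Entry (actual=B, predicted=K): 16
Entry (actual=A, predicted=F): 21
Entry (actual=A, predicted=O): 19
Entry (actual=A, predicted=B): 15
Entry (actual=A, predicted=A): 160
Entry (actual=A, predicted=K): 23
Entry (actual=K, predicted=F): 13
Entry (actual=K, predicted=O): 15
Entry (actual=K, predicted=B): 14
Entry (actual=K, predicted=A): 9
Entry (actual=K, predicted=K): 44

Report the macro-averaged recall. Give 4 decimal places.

Per-class recall (TP/(TP+FN)):
  F: TP=70, FN=25+21+25+36=107 → 70/177 = 0.39548
  O: TP=177, FN=15+13+13+20=61 → 177/238 = 0.74370
  B: TP=94, FN=19+7+14+16=56 → 94/150 = 0.62667
  A: TP=160, FN=21+19+15+23=78 → 160/238 = 0.67227
  K: TP=44, FN=13+15+14+9=51 → 44/95 = 0.46316
Macro-recall = mean = (0.39548 + 0.74370 + 0.62667 + 0.67227 + 0.46316) / 5 = 0.5803

0.5803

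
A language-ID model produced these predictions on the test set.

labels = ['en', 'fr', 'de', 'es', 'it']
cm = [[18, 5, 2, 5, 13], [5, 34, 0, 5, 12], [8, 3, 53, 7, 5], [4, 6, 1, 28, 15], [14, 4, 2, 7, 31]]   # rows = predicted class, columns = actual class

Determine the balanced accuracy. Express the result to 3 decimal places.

0.576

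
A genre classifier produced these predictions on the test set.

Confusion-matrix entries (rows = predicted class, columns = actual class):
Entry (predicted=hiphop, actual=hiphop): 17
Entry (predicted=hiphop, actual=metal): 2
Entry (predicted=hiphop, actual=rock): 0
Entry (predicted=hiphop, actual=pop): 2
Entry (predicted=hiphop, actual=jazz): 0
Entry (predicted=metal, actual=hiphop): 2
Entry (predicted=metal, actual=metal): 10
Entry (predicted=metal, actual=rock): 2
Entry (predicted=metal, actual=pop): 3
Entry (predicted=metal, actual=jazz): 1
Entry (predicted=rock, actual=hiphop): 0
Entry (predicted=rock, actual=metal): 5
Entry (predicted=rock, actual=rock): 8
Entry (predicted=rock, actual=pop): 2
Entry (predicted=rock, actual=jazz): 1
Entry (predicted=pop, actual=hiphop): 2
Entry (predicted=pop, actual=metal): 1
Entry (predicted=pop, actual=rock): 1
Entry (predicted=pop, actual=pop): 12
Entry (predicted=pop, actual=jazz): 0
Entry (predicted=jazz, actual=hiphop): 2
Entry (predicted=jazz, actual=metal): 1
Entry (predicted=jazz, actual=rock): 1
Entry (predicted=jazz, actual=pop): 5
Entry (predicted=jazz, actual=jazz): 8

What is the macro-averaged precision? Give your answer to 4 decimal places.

Per-class precision (TP/(TP+FP)):
  hiphop: TP=17, FP=2+0+2+0=4 → 17/21 = 0.80952
  metal: TP=10, FP=2+2+3+1=8 → 10/18 = 0.55556
  rock: TP=8, FP=0+5+2+1=8 → 8/16 = 0.50000
  pop: TP=12, FP=2+1+1+0=4 → 12/16 = 0.75000
  jazz: TP=8, FP=2+1+1+5=9 → 8/17 = 0.47059
Macro-precision = mean = (0.80952 + 0.55556 + 0.50000 + 0.75000 + 0.47059) / 5 = 0.6171

0.6171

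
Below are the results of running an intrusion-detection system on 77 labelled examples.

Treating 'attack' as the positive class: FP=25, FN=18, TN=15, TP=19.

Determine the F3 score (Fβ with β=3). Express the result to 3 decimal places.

0.504

Fβ = (1+β²)·TP / ((1+β²)·TP + β²·FN + FP), with β²=9
= 10·19 / (10·19 + 9·18 + 25) = 0.504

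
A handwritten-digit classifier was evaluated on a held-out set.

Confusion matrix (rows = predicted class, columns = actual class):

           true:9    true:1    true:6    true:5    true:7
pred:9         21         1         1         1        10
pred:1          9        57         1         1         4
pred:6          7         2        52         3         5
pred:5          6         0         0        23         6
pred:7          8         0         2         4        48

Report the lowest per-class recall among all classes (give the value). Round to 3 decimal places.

0.412

Per-class recall (TP/(TP+FN)):
  9: TP=21, FN=9+7+6+8=30 → 21/51 = 0.4118
  1: TP=57, FN=1+2+0+0=3 → 57/60 = 0.9500
  6: TP=52, FN=1+1+0+2=4 → 52/56 = 0.9286
  5: TP=23, FN=1+1+3+4=9 → 23/32 = 0.7188
  7: TP=48, FN=10+4+5+6=25 → 48/73 = 0.6575
Lowest is class '9' with recall = 0.412.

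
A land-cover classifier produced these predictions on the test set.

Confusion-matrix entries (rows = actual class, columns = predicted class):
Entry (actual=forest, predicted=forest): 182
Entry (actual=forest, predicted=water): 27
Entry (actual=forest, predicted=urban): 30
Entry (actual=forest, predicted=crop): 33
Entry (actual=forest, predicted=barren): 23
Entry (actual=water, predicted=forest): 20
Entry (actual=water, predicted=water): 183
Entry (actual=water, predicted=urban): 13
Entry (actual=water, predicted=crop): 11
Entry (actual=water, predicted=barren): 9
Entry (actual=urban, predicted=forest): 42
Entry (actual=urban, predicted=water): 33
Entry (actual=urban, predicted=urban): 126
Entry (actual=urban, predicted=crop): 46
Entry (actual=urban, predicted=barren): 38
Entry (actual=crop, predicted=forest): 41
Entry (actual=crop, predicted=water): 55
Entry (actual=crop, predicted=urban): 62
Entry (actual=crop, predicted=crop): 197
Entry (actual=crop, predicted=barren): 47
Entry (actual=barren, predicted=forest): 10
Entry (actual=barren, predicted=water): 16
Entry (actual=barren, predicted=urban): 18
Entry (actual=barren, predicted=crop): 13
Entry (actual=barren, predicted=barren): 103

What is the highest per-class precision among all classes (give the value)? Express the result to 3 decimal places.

0.657

Per-class precision (TP/(TP+FP)):
  forest: TP=182, FP=20+42+41+10=113 → 182/295 = 0.6169
  water: TP=183, FP=27+33+55+16=131 → 183/314 = 0.5828
  urban: TP=126, FP=30+13+62+18=123 → 126/249 = 0.5060
  crop: TP=197, FP=33+11+46+13=103 → 197/300 = 0.6567
  barren: TP=103, FP=23+9+38+47=117 → 103/220 = 0.4682
Highest is class 'crop' with precision = 0.657.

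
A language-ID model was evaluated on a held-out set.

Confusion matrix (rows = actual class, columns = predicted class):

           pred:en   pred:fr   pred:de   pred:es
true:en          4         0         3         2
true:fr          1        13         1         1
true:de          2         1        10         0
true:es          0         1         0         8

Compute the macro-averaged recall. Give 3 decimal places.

Per-class recall (TP/(TP+FN)):
  en: TP=4, FN=0+3+2=5 → 4/9 = 0.4444
  fr: TP=13, FN=1+1+1=3 → 13/16 = 0.8125
  de: TP=10, FN=2+1+0=3 → 10/13 = 0.7692
  es: TP=8, FN=0+1+0=1 → 8/9 = 0.8889
Macro-recall = mean = (0.4444 + 0.8125 + 0.7692 + 0.8889) / 4 = 0.729

0.729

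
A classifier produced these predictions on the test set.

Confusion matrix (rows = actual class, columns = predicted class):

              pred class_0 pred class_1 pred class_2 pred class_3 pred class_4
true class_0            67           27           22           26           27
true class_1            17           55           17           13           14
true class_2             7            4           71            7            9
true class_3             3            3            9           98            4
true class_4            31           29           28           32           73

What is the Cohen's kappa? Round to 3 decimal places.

Observed agreement pₒ = trace/N = 364/693 = 0.5253
Expected agreement pₑ = Σ (rowᵢ·colᵢ)/N² = (169·125 + 116·118 + 98·147 + 117·176 + 193·127)/693² = 0.1964
κ = (pₒ − pₑ)/(1 − pₑ) = (0.5253 − 0.1964)/(1 − 0.1964) = 0.409

0.409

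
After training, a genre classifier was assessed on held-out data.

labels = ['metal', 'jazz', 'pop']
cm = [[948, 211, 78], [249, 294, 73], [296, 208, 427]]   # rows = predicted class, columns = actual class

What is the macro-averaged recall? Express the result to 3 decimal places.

0.595

Per-class recall (TP/(TP+FN)):
  metal: TP=948, FN=249+296=545 → 948/1493 = 0.6350
  jazz: TP=294, FN=211+208=419 → 294/713 = 0.4123
  pop: TP=427, FN=78+73=151 → 427/578 = 0.7388
Macro-recall = mean = (0.6350 + 0.4123 + 0.7388) / 3 = 0.595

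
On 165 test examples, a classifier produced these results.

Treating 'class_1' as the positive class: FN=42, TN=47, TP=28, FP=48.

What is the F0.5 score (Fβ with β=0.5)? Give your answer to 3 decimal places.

0.374

Fβ = (1+β²)·TP / ((1+β²)·TP + β²·FN + FP), with β²=1/4
= 1.25·28 / (1.25·28 + 0.25·42 + 48) = 0.374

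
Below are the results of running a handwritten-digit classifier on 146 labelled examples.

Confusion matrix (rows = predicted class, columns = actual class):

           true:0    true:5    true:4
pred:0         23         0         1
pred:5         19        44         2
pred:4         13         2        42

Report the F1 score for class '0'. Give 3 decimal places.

0.582

F1 score = 2·TP/(2·TP+FP+FN).
0: TP=23, FP=0+1=1, FN=19+13=32 → 46/79 = 0.5823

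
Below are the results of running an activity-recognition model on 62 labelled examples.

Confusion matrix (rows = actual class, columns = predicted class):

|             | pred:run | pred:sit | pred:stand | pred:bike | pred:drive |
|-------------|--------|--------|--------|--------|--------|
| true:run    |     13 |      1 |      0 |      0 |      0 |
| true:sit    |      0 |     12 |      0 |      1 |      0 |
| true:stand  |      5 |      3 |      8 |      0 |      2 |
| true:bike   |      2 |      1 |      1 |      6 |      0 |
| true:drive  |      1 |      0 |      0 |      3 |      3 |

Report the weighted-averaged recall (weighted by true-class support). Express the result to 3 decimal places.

0.677

Per-class recall (TP/(TP+FN)):
  run: TP=13, FN=1+0+0+0=1 → 13/14 = 0.9286
  sit: TP=12, FN=0+0+1+0=1 → 12/13 = 0.9231
  stand: TP=8, FN=5+3+0+2=10 → 8/18 = 0.4444
  bike: TP=6, FN=2+1+1+0=4 → 6/10 = 0.6000
  drive: TP=3, FN=1+0+0+3=4 → 3/7 = 0.4286
Weighted-recall = Σ (supportᵢ/N)·recallᵢ with N=62: (14/62)·0.9286 + (13/62)·0.9231 + (18/62)·0.4444 + (10/62)·0.6000 + (7/62)·0.4286 = 0.677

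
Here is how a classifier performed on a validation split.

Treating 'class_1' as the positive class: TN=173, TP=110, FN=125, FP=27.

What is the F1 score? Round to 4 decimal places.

0.5914

Precision = TP/(TP+FP) = 110/137 = 0.8029
Recall = TP/(TP+FN) = 110/235 = 0.4681
F1 = 2·TP/(2·TP+FP+FN) = 220/372 = 0.5914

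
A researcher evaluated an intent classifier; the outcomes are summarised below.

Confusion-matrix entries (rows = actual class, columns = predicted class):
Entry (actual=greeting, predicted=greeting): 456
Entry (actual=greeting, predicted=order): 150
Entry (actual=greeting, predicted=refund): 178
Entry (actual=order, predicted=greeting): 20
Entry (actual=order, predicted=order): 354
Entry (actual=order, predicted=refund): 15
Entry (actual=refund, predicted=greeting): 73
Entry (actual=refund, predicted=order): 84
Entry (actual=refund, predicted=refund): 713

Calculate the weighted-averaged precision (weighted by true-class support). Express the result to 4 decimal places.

Per-class precision (TP/(TP+FP)):
  greeting: TP=456, FP=20+73=93 → 456/549 = 0.83060
  order: TP=354, FP=150+84=234 → 354/588 = 0.60204
  refund: TP=713, FP=178+15=193 → 713/906 = 0.78698
Weighted-precision = Σ (supportᵢ/N)·precisionᵢ with N=2043: (784/2043)·0.83060 + (389/2043)·0.60204 + (870/2043)·0.78698 = 0.7685

0.7685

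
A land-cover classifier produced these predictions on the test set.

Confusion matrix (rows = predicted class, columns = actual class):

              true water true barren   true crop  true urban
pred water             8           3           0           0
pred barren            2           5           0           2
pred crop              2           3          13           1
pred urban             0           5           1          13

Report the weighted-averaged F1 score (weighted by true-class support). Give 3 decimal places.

0.649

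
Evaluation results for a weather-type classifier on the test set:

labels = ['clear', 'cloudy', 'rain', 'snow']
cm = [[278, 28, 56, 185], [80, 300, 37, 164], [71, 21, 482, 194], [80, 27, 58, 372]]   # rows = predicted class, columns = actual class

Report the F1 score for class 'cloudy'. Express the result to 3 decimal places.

0.627

Treat 'cloudy' as positive and all other classes as negative.
F1 score = 2·TP/(2·TP+FP+FN).
cloudy: TP=300, FP=80+37+164=281, FN=28+21+27=76 → 600/957 = 0.6270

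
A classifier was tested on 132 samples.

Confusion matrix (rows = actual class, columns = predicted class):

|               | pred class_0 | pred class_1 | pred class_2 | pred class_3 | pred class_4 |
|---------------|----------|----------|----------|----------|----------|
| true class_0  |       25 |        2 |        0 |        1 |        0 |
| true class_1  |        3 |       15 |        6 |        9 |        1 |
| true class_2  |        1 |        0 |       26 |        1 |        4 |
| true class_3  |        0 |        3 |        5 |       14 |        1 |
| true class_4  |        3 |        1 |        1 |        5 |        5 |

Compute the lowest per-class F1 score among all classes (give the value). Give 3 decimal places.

Per-class F1 score (2·TP/(2·TP+FP+FN)):
  class_0: TP=25, FP=3+1+0+3=7, FN=2+0+1+0=3 → 50/60 = 0.8333
  class_1: TP=15, FP=2+0+3+1=6, FN=3+6+9+1=19 → 30/55 = 0.5455
  class_2: TP=26, FP=0+6+5+1=12, FN=1+0+1+4=6 → 52/70 = 0.7429
  class_3: TP=14, FP=1+9+1+5=16, FN=0+3+5+1=9 → 28/53 = 0.5283
  class_4: TP=5, FP=0+1+4+1=6, FN=3+1+1+5=10 → 10/26 = 0.3846
Lowest is class 'class_4' with F1 score = 0.385.

0.385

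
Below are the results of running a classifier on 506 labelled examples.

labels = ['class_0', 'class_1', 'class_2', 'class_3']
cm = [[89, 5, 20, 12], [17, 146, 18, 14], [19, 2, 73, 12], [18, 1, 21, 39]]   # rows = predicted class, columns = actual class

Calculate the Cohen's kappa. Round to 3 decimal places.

0.572

Observed agreement pₒ = trace/N = 347/506 = 0.6858
Expected agreement pₑ = Σ (rowᵢ·colᵢ)/N² = (143·126 + 154·195 + 132·106 + 77·79)/506² = 0.2661
κ = (pₒ − pₑ)/(1 − pₑ) = (0.6858 − 0.2661)/(1 − 0.2661) = 0.572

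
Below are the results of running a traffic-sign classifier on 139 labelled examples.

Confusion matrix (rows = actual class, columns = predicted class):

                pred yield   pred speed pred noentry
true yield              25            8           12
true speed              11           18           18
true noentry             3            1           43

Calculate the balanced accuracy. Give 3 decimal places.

0.618

Balanced accuracy = mean of per-class recall.
  yield: recall = 25/45 = 0.5556
  speed: recall = 18/47 = 0.3830
  noentry: recall = 43/47 = 0.9149
Mean = (0.5556 + 0.3830 + 0.9149) / 3 = 0.618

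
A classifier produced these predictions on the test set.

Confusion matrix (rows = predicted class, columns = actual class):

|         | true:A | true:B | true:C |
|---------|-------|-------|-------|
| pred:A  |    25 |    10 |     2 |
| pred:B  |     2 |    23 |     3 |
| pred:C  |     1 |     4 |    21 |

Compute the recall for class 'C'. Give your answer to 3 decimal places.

0.808

Treat 'C' as positive and all other classes as negative.
recall = TP/(TP+FN).
C: TP=21, FN=2+3=5 → 21/26 = 0.8077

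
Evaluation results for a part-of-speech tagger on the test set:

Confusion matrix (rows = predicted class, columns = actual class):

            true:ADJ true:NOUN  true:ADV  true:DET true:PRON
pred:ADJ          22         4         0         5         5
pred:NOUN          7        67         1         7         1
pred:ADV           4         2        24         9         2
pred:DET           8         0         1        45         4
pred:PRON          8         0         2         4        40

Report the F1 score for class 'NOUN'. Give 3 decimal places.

0.859

Treat 'NOUN' as positive and all other classes as negative.
F1 score = 2·TP/(2·TP+FP+FN).
NOUN: TP=67, FP=7+1+7+1=16, FN=4+2+0+0=6 → 134/156 = 0.8590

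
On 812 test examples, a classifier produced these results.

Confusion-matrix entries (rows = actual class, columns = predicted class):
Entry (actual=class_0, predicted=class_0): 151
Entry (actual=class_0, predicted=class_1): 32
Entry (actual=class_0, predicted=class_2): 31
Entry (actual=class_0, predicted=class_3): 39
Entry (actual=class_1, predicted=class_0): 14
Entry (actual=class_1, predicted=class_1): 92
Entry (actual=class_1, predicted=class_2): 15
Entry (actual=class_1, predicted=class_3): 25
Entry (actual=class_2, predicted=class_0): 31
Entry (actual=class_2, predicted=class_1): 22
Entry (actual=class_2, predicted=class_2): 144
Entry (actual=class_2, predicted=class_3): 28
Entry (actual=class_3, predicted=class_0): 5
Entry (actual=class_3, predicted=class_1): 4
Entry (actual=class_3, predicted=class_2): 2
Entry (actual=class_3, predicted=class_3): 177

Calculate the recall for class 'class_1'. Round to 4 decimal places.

Take TP from the diagonal, FP from the rest of the 'class_1' prediction marginal, FN from the rest of the 'class_1' actual marginal.
recall = TP/(TP+FN).
class_1: TP=92, FN=14+15+25=54 → 92/146 = 0.63014

0.6301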